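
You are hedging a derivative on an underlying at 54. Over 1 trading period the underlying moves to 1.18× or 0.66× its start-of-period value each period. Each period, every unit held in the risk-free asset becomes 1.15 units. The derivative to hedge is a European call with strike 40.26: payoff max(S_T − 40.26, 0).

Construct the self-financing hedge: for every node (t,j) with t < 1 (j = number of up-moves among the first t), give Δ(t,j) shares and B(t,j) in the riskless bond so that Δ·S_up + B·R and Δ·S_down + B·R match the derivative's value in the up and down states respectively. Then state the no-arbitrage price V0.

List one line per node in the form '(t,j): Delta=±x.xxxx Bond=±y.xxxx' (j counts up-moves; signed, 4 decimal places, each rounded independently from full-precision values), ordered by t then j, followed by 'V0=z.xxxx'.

Since d<R<u, set p* = (R−d)/(u−d) = 0.9423; price each node as the discounted p*-expectation of its children.
Terminal values V(1,·): V(1,0)=0.0000, V(1,1)=23.4600
(0,0): S=54.0000. Δ = (V_up−V_dn)/(S_up−S_dn) = (23.4600−0.0000)/(63.7200−35.6400) = 0.8355. V = [p*·23.4600 + (1−p*)·0.0000]/1.15 = 19.2231. B = V − Δ·S = -25.8923.
The time-0 hedge costs 19.2231, which is the no-arbitrage price.

(0,0): Delta=0.8355 Bond=-25.8923
V0=19.2231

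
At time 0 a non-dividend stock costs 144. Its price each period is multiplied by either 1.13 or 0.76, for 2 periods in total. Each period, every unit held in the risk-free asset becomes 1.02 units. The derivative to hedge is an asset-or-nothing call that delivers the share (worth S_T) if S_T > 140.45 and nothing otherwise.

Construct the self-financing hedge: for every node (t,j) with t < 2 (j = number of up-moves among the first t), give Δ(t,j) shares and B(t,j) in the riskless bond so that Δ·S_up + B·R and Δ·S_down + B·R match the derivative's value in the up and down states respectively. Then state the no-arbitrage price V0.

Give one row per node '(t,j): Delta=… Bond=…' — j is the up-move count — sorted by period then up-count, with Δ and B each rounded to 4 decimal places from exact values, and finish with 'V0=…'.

No-arbitrage ⇒ martingale measure with p* = (R−d)/(u−d) = 0.7027.
Terminal payoffs: V(2,0)=0.0000, V(2,1)=0.0000, V(2,2)=183.8736
  t=1,j=0: stock 109.4400 → up 123.6672 (V=0.0000), down 83.1744 (V=0.0000). Price 0.0000; hedge Δ=0.0000, bond B=0.0000.
  t=1,j=1: stock 162.7200 → up 183.8736 (V=183.8736), down 123.6672 (V=0.0000). Price 126.6750; hedge Δ=3.0541, bond B=-370.2807.
  t=0,j=0: stock 144.0000 → up 162.7200 (V=126.6750), down 109.4400 (V=0.0000). Price 87.2695; hedge Δ=2.3775, bond B=-255.0953.
Root portfolio cost Δ·144+B reproduces V0=87.2695.

(0,0): Delta=2.3775 Bond=-255.0953
(1,0): Delta=0.0000 Bond=0.0000
(1,1): Delta=3.0541 Bond=-370.2807
V0=87.2695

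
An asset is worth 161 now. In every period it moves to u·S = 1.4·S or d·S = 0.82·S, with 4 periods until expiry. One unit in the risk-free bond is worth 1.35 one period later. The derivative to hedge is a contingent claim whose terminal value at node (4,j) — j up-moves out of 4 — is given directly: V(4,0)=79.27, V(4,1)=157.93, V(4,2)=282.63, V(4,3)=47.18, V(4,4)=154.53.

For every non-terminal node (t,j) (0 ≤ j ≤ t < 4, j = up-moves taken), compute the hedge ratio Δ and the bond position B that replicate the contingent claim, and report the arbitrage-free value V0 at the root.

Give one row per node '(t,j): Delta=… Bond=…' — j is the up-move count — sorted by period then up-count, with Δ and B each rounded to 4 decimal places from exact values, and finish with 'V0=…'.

The replicating-portfolio and risk-neutral prices coincide; use p* = (1.35−0.82)/(1.4−0.82) = 0.9138 for the latter.
Terminal payoffs: V(4,0)=79.2700, V(4,1)=157.9300, V(4,2)=282.6300, V(4,3)=47.1800, V(4,4)=154.5300
(3,0): S=88.7702. Δ = (V_up−V_dn)/(S_up−S_dn) = (157.9300−79.2700)/(124.2783−72.7916) = 1.5278. V = [p*·157.9300 + (1−p*)·79.2700]/1.35 = 111.9622. B = V − Δ·S = -23.6585.
(3,1): S=151.5590. Δ = (V_up−V_dn)/(S_up−S_dn) = (282.6300−157.9300)/(212.1825−124.2783) = 1.4186. V = [p*·282.6300 + (1−p*)·157.9300]/1.35 = 201.3926. B = V − Δ·S = -13.6074.
(3,2): S=258.7592. Δ = (V_up−V_dn)/(S_up−S_dn) = (47.1800−282.6300)/(362.2629−212.1825) = -1.5688. V = [p*·47.1800 + (1−p*)·282.6300]/1.35 = 49.9833. B = V − Δ·S = 455.9315.
(3,3): S=441.7840. Δ = (V_up−V_dn)/(S_up−S_dn) = (154.5300−47.1800)/(618.4976−362.2629) = 0.4190. V = [p*·154.5300 + (1−p*)·47.1800]/1.35 = 107.6116. B = V − Δ·S = -77.4746.
(2,0): S=108.2564. Δ = (V_up−V_dn)/(S_up−S_dn) = (201.3926−111.9622)/(151.5590−88.7702) = 1.4243. V = [p*·201.3926 + (1−p*)·111.9622]/1.35 = 143.4689. B = V − Δ·S = -10.7214.
(2,1): S=184.8280. Δ = (V_up−V_dn)/(S_up−S_dn) = (49.9833−201.3926)/(258.7592−151.5590) = -1.4124. V = [p*·49.9833 + (1−p*)·201.3926]/1.35 = 46.6932. B = V − Δ·S = 307.7437.
(2,2): S=315.5600. Δ = (V_up−V_dn)/(S_up−S_dn) = (107.6116−49.9833)/(441.7840−258.7592) = 0.3149. V = [p*·107.6116 + (1−p*)·49.9833]/1.35 = 76.0323. B = V − Δ·S = -23.3269.
(1,0): S=132.0200. Δ = (V_up−V_dn)/(S_up−S_dn) = (46.6932−143.4689)/(184.8280−108.2564) = -1.2639. V = [p*·46.6932 + (1−p*)·143.4689]/1.35 = 40.7673. B = V − Δ·S = 207.6221.
(1,1): S=225.4000. Δ = (V_up−V_dn)/(S_up−S_dn) = (76.0323−46.6932)/(315.5600−184.8280) = 0.2244. V = [p*·76.0323 + (1−p*)·46.6932]/1.35 = 54.4467. B = V − Δ·S = 3.8620.
(0,0): S=161.0000. Δ = (V_up−V_dn)/(S_up−S_dn) = (54.4467−40.7673)/(225.4000−132.0200) = 0.1465. V = [p*·54.4467 + (1−p*)·40.7673]/1.35 = 39.4574. B = V − Δ·S = 15.8722.
Self-financing check: at every node Δ·S+B equals the discounted successor values.

(0,0): Delta=0.1465 Bond=15.8722
(1,0): Delta=-1.2639 Bond=207.6221
(1,1): Delta=0.2244 Bond=3.8620
(2,0): Delta=1.4243 Bond=-10.7214
(2,1): Delta=-1.4124 Bond=307.7437
(2,2): Delta=0.3149 Bond=-23.3269
(3,0): Delta=1.5278 Bond=-23.6585
(3,1): Delta=1.4186 Bond=-13.6074
(3,2): Delta=-1.5688 Bond=455.9315
(3,3): Delta=0.4190 Bond=-77.4746
V0=39.4574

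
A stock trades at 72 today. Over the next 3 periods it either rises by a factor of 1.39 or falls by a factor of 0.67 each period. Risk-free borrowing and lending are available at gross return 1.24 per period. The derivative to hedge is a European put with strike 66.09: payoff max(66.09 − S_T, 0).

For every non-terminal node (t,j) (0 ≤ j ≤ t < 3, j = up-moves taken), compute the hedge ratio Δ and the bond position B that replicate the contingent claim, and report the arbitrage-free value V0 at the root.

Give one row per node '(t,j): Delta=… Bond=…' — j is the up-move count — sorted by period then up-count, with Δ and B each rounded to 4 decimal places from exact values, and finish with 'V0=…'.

(0,0): Delta=-0.1003 Bond=8.5733
(1,0): Delta=-0.5016 Bond=29.9916
(1,1): Delta=-0.0493 Bond=5.5360
(2,0): Delta=-1.0000 Bond=53.2984
(2,1): Delta=-0.4384 Bond=32.9504
(2,2): Delta=0.0000 Bond=0.0000
V0=1.3550

The replicating-portfolio and risk-neutral prices coincide; use p* = (1.24−0.67)/(1.39−0.67) = 0.7917 for the latter.
Payoff layer (t=3): V(3,0)=44.4351, V(3,1)=21.1641, V(3,2)=0.0000, V(3,3)=0.0000
(2,0): S=32.3208. Δ = (V_up−V_dn)/(S_up−S_dn) = (21.1641−44.4351)/(44.9259−21.6549) = -1.0000. V = [p*·21.1641 + (1−p*)·44.4351]/1.24 = 20.9776. B = V − Δ·S = 53.2984.
(2,1): S=67.0536. Δ = (V_up−V_dn)/(S_up−S_dn) = (0.0000−21.1641)/(93.2045−44.9259) = -0.4384. V = [p*·0.0000 + (1−p*)·21.1641]/1.24 = 3.5558. B = V − Δ·S = 32.9504.
(2,2): S=139.1112. Δ = (V_up−V_dn)/(S_up−S_dn) = (0.0000−0.0000)/(193.3646−93.2045) = 0.0000. V = [p*·0.0000 + (1−p*)·0.0000]/1.24 = 0.0000. B = V − Δ·S = 0.0000.
(1,0): S=48.2400. Δ = (V_up−V_dn)/(S_up−S_dn) = (3.5558−20.9776)/(67.0536−32.3208) = -0.5016. V = [p*·3.5558 + (1−p*)·20.9776]/1.24 = 5.7946. B = V − Δ·S = 29.9916.
(1,1): S=100.0800. Δ = (V_up−V_dn)/(S_up−S_dn) = (0.0000−3.5558)/(139.1112−67.0536) = -0.0493. V = [p*·0.0000 + (1−p*)·3.5558]/1.24 = 0.5974. B = V − Δ·S = 5.5360.
(0,0): S=72.0000. Δ = (V_up−V_dn)/(S_up−S_dn) = (0.5974−5.7946)/(100.0800−48.2400) = -0.1003. V = [p*·0.5974 + (1−p*)·5.7946]/1.24 = 1.3550. B = V − Δ·S = 8.5733.
Self-financing check: at every node Δ·S+B equals the discounted successor values.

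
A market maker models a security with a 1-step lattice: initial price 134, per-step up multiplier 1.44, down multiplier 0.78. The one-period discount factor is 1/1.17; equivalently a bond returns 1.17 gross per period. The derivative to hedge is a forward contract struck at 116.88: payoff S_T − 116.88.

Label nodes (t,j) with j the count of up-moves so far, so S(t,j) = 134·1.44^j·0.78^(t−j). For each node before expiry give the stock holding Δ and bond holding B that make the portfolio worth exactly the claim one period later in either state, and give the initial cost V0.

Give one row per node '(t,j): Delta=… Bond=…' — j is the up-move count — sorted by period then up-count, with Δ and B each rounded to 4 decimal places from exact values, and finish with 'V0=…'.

Since d<R<u, set p* = (R−d)/(u−d) = 0.5909; price each node as the discounted p*-expectation of its children.
Payoff layer (t=1): V(1,0)=-12.3600, V(1,1)=76.0800
  t=0,j=0: stock 134.0000 → up 192.9600 (V=76.0800), down 104.5200 (V=-12.3600). Price 34.1026; hedge Δ=1.0000, bond B=-99.8974.
Check: Δ(0,0)·S0 + B(0,0) = 34.1026 = V0.

(0,0): Delta=1.0000 Bond=-99.8974
V0=34.1026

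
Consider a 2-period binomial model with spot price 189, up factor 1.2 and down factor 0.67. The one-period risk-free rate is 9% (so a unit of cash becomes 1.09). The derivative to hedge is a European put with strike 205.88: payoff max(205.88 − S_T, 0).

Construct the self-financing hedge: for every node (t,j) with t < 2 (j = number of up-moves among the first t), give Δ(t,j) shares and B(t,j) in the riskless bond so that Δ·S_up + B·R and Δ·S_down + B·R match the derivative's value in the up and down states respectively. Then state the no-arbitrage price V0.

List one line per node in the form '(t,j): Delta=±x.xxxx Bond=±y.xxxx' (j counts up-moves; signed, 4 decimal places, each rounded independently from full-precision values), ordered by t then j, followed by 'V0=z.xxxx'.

Since d<R<u, set p* = (R−d)/(u−d) = 0.7925; price each node as the discounted p*-expectation of its children.
At expiry t=2: V(2,0)=121.0379, V(2,1)=53.9240, V(2,2)=0.0000
Node (1,0) S=126.6300: V=(p*·53.9240+(1−p*)·121.0379)/1.09=62.2507; Δ=(53.9240−121.0379)/(151.9560−84.8421)=-1.0000; B=V−Δ·S=188.8807
Node (1,1) S=226.8000: V=(p*·0.0000+(1−p*)·53.9240)/1.09=10.2677; Δ=(0.0000−53.9240)/(272.1600−151.9560)=-0.4486; B=V−Δ·S=112.0111
Node (0,0) S=189.0000: V=(p*·10.2677+(1−p*)·62.2507)/1.09=19.3180; Δ=(10.2677−62.2507)/(226.8000−126.6300)=-0.5189; B=V−Δ·S=117.3992
Root portfolio cost Δ·189+B reproduces V0=19.3180.

(0,0): Delta=-0.5189 Bond=117.3992
(1,0): Delta=-1.0000 Bond=188.8807
(1,1): Delta=-0.4486 Bond=112.0111
V0=19.3180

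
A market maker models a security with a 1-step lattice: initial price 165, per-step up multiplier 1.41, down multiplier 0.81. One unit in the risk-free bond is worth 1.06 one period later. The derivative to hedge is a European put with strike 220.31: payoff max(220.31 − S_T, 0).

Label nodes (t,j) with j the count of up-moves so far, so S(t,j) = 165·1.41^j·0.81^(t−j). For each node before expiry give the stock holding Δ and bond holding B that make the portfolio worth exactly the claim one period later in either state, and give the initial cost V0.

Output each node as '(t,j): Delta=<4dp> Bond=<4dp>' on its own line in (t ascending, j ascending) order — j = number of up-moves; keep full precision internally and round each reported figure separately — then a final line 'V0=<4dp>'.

(0,0): Delta=-0.8754 Bond=192.1236
V0=47.6903

Under the risk-neutral measure, an up-move has probability p* = (R−d)/(u−d) = 0.4167 and values discount at R = 1.06.
Payoff layer (t=1): V(1,0)=86.6600, V(1,1)=0.0000
Node (0,0) S=165.0000: V=(p*·0.0000+(1−p*)·86.6600)/1.06=47.6903; Δ=(0.0000−86.6600)/(232.6500−133.6500)=-0.8754; B=V−Δ·S=192.1236
Self-financing check: at every node Δ·S+B equals the discounted successor values.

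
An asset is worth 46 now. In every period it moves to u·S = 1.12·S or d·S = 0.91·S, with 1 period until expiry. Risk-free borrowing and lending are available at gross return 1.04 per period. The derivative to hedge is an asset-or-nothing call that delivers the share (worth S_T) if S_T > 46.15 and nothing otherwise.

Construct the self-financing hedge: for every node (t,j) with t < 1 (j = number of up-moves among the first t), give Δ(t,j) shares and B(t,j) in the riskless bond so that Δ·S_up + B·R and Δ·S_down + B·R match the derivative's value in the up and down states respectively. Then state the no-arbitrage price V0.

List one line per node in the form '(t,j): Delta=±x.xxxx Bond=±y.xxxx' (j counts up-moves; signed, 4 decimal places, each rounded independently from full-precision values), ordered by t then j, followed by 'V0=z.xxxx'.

(0,0): Delta=5.3333 Bond=-214.6667
V0=30.6667

No-arbitrage ⇒ martingale measure with p* = (R−d)/(u−d) = 0.6190.
Terminal values V(1,·): V(1,0)=0.0000, V(1,1)=51.5200
(0,0): S=46.0000. Δ = (V_up−V_dn)/(S_up−S_dn) = (51.5200−0.0000)/(51.5200−41.8600) = 5.3333. V = [p*·51.5200 + (1−p*)·0.0000]/1.04 = 30.6667. B = V − Δ·S = -214.6667.
Check: Δ(0,0)·S0 + B(0,0) = 30.6667 = V0.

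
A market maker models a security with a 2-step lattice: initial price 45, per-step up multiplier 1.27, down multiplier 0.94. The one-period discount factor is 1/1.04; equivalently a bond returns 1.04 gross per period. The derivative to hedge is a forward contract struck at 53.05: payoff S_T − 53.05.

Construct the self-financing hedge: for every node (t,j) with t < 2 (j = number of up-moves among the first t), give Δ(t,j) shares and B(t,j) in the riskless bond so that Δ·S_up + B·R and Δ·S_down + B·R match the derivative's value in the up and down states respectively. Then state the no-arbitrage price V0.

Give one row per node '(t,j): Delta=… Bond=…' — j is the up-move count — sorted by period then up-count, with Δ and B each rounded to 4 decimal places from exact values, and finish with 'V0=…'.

(0,0): Delta=1.0000 Bond=-49.0477
(1,0): Delta=1.0000 Bond=-51.0096
(1,1): Delta=1.0000 Bond=-51.0096
V0=-4.0477

Risk-neutral probability p* = (R−d)/(u−d) = (1.04−0.94)/(1.27−0.94) = 0.3030.
At expiry t=2: V(2,0)=-13.2880, V(2,1)=0.6710, V(2,2)=19.5305
Node (1,0) S=42.3000: V=(p*·0.6710+(1−p*)·-13.2880)/1.04=-8.7096; Δ=(0.6710−-13.2880)/(53.7210−39.7620)=1.0000; B=V−Δ·S=-51.0096
Node (1,1) S=57.1500: V=(p*·19.5305+(1−p*)·0.6710)/1.04=6.1404; Δ=(19.5305−0.6710)/(72.5805−53.7210)=1.0000; B=V−Δ·S=-51.0096
Node (0,0) S=45.0000: V=(p*·6.1404+(1−p*)·-8.7096)/1.04=-4.0477; Δ=(6.1404−-8.7096)/(57.1500−42.3000)=1.0000; B=V−Δ·S=-49.0477
Check: Δ(0,0)·S0 + B(0,0) = -4.0477 = V0.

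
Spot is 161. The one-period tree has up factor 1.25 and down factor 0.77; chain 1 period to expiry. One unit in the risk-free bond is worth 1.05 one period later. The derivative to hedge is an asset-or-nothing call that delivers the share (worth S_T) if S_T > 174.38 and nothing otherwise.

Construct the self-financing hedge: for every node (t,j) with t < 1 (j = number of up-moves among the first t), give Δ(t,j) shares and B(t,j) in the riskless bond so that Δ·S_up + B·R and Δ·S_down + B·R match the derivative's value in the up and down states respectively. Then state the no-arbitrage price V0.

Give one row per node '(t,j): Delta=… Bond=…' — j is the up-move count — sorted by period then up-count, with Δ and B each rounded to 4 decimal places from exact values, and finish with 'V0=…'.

(0,0): Delta=2.6042 Bond=-307.4653
V0=111.8056

No-arbitrage ⇒ martingale measure with p* = (R−d)/(u−d) = 0.5833.
At expiry t=1: V(1,0)=0.0000, V(1,1)=201.2500
Node (0,0) S=161.0000: V=(p*·201.2500+(1−p*)·0.0000)/1.05=111.8056; Δ=(201.2500−0.0000)/(201.2500−123.9700)=2.6042; B=V−Δ·S=-307.4653
Each (Δ,B) replicates both successor values, so the strategy is self-financing and V0 is arbitrage-free.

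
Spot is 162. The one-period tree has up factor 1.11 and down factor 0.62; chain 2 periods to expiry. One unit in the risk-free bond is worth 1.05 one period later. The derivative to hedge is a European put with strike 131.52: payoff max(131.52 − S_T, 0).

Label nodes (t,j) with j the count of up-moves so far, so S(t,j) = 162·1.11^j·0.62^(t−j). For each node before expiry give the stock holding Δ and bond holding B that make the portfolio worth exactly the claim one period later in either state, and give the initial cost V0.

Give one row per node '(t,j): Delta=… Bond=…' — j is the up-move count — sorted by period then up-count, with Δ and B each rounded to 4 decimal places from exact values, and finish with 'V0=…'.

(0,0): Delta=-0.2832 Bond=50.7263
(1,0): Delta=-1.0000 Bond=125.2571
(1,1): Delta=-0.2273 Bond=43.2169
V0=4.8465

Risk-neutral probability p* = (R−d)/(u−d) = (1.05−0.62)/(1.11−0.62) = 0.8776.
At expiry t=2: V(2,0)=69.2472, V(2,1)=20.0316, V(2,2)=0.0000
Node (1,0) S=100.4400: V=(p*·20.0316+(1−p*)·69.2472)/1.05=24.8171; Δ=(20.0316−69.2472)/(111.4884−62.2728)=-1.0000; B=V−Δ·S=125.2571
Node (1,1) S=179.8200: V=(p*·0.0000+(1−p*)·20.0316)/1.05=2.3360; Δ=(0.0000−20.0316)/(199.6002−111.4884)=-0.2273; B=V−Δ·S=43.2169
Node (0,0) S=162.0000: V=(p*·2.3360+(1−p*)·24.8171)/1.05=4.8465; Δ=(2.3360−24.8171)/(179.8200−100.4400)=-0.2832; B=V−Δ·S=50.7263
Check: Δ(0,0)·S0 + B(0,0) = 4.8465 = V0.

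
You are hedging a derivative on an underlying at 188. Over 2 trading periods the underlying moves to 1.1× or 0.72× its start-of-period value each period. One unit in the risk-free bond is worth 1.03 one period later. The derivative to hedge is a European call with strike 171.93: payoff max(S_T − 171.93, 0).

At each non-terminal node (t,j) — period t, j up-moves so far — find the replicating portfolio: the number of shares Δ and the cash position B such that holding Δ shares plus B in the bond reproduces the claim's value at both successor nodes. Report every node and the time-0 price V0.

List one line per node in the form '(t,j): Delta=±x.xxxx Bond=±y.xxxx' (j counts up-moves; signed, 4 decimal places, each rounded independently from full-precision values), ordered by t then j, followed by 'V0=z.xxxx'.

No-arbitrage ⇒ martingale measure with p* = (R−d)/(u−d) = 0.8158.
Terminal payoffs: V(2,0)=0.0000, V(2,1)=0.0000, V(2,2)=55.5500
  t=1,j=0: stock 135.3600 → up 148.8960 (V=0.0000), down 97.4592 (V=0.0000). Price 0.0000; hedge Δ=0.0000, bond B=0.0000.
  t=1,j=1: stock 206.8000 → up 227.4800 (V=55.5500), down 148.8960 (V=0.0000). Price 43.9972; hedge Δ=0.7069, bond B=-102.1870.
  t=0,j=0: stock 188.0000 → up 206.8000 (V=43.9972), down 135.3600 (V=0.0000). Price 34.8470; hedge Δ=0.6159, bond B=-80.9350.
Each (Δ,B) replicates both successor values, so the strategy is self-financing and V0 is arbitrage-free.

(0,0): Delta=0.6159 Bond=-80.9350
(1,0): Delta=0.0000 Bond=0.0000
(1,1): Delta=0.7069 Bond=-102.1870
V0=34.8470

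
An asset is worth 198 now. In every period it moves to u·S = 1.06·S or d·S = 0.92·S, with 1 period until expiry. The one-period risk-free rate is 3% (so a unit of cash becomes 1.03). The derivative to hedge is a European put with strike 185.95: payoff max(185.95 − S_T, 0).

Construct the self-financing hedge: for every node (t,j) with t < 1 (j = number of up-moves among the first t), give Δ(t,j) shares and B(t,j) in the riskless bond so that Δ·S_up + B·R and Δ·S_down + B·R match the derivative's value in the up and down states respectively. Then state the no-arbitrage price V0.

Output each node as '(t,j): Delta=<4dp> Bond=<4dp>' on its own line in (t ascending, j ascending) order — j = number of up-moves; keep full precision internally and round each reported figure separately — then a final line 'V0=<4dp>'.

(0,0): Delta=-0.1367 Bond=27.8599
V0=0.7885

Since d<R<u, set p* = (R−d)/(u−d) = 0.7857; price each node as the discounted p*-expectation of its children.
Payoff layer (t=1): V(1,0)=3.7900, V(1,1)=0.0000
  t=0,j=0: stock 198.0000 → up 209.8800 (V=0.0000), down 182.1600 (V=3.7900). Price 0.7885; hedge Δ=-0.1367, bond B=27.8599.
Check: Δ(0,0)·S0 + B(0,0) = 0.7885 = V0.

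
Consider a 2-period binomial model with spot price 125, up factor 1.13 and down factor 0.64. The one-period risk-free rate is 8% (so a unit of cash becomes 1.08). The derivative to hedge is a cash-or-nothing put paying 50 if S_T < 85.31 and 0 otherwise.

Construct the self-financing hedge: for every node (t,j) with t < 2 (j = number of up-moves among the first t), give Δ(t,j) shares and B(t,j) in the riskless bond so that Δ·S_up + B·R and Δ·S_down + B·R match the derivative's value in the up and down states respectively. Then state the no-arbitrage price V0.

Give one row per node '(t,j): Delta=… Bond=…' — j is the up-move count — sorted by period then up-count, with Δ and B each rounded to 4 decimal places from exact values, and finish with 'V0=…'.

(0,0): Delta=-0.0771 Bond=10.0874
(1,0): Delta=-1.2755 Bond=106.7649
(1,1): Delta=0.0000 Bond=0.0000
V0=0.4463

No-arbitrage ⇒ martingale measure with p* = (R−d)/(u−d) = 0.8980.
At expiry t=2: V(2,0)=50.0000, V(2,1)=0.0000, V(2,2)=0.0000
(1,0): S=80.0000. Δ = (V_up−V_dn)/(S_up−S_dn) = (0.0000−50.0000)/(90.4000−51.2000) = -1.2755. V = [p*·0.0000 + (1−p*)·50.0000]/1.08 = 4.7241. B = V − Δ·S = 106.7649.
(1,1): S=141.2500. Δ = (V_up−V_dn)/(S_up−S_dn) = (0.0000−0.0000)/(159.6125−90.4000) = 0.0000. V = [p*·0.0000 + (1−p*)·0.0000]/1.08 = 0.0000. B = V − Δ·S = 0.0000.
(0,0): S=125.0000. Δ = (V_up−V_dn)/(S_up−S_dn) = (0.0000−4.7241)/(141.2500−80.0000) = -0.0771. V = [p*·0.0000 + (1−p*)·4.7241]/1.08 = 0.4463. B = V − Δ·S = 10.0874.
Self-financing check: at every node Δ·S+B equals the discounted successor values.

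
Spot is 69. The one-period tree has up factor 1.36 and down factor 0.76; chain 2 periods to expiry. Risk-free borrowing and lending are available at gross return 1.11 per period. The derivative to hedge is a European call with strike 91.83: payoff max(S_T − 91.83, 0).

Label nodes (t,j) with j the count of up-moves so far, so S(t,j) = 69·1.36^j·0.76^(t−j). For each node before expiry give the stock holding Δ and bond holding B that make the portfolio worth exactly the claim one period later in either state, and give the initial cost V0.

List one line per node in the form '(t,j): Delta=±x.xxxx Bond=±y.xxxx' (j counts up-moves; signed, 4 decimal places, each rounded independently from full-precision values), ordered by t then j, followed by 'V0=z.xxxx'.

(0,0): Delta=0.4543 Bond=-21.4647
(1,0): Delta=0.0000 Bond=0.0000
(1,1): Delta=0.6357 Bond=-40.8442
V0=9.8850

The replicating-portfolio and risk-neutral prices coincide; use p* = (1.11−0.76)/(1.36−0.76) = 0.5833 for the latter.
Terminal values V(2,·): V(2,0)=0.0000, V(2,1)=0.0000, V(2,2)=35.7924
Node (1,0) S=52.4400: V=(p*·0.0000+(1−p*)·0.0000)/1.11=0.0000; Δ=(0.0000−0.0000)/(71.3184−39.8544)=0.0000; B=V−Δ·S=0.0000
Node (1,1) S=93.8400: V=(p*·35.7924+(1−p*)·0.0000)/1.11=18.8098; Δ=(35.7924−0.0000)/(127.6224−71.3184)=0.6357; B=V−Δ·S=-40.8442
Node (0,0) S=69.0000: V=(p*·18.8098+(1−p*)·0.0000)/1.11=9.8850; Δ=(18.8098−0.0000)/(93.8400−52.4400)=0.4543; B=V−Δ·S=-21.4647
Self-financing check: at every node Δ·S+B equals the discounted successor values.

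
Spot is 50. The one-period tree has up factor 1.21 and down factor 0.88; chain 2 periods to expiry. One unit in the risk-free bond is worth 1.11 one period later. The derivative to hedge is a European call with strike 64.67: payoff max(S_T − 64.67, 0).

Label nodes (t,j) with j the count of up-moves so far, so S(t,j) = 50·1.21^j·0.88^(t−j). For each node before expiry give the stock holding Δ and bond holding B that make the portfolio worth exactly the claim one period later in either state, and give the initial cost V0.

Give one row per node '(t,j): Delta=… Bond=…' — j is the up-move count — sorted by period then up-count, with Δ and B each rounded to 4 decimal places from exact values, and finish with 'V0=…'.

(0,0): Delta=0.3248 Bond=-12.8748
(1,0): Delta=0.0000 Bond=0.0000
(1,1): Delta=0.4275 Bond=-20.5045
V0=3.3650

Under the risk-neutral measure, an up-move has probability p* = (R−d)/(u−d) = 0.6970 and values discount at R = 1.11.
Terminal payoffs: V(2,0)=0.0000, V(2,1)=0.0000, V(2,2)=8.5350
  t=1,j=0: stock 44.0000 → up 53.2400 (V=0.0000), down 38.7200 (V=0.0000). Price 0.0000; hedge Δ=0.0000, bond B=0.0000.
  t=1,j=1: stock 60.5000 → up 73.2050 (V=8.5350), down 53.2400 (V=0.0000). Price 5.3591; hedge Δ=0.4275, bond B=-20.5045.
  t=0,j=0: stock 50.0000 → up 60.5000 (V=5.3591), down 44.0000 (V=0.0000). Price 3.3650; hedge Δ=0.3248, bond B=-12.8748.
The time-0 hedge costs 3.3650, which is the no-arbitrage price.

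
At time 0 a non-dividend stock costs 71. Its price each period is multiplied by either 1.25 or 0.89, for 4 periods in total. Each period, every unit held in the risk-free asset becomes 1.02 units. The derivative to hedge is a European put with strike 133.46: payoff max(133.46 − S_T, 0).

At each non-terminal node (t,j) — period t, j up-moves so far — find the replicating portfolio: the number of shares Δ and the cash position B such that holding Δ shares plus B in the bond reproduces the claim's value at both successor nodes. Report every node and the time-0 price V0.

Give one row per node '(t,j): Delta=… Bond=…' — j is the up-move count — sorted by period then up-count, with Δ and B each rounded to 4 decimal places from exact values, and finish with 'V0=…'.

(0,0): Delta=-0.9308 Bond=119.0073
(1,0): Delta=-1.0000 Bond=125.7623
(1,1): Delta=-0.8436 Bond=113.6474
(2,0): Delta=-1.0000 Bond=128.2776
(2,1): Delta=-1.0000 Bond=128.2776
(2,2): Delta=-0.6465 Bond=94.0575
(3,0): Delta=-1.0000 Bond=130.8431
(3,1): Delta=-1.0000 Bond=130.8431
(3,2): Delta=-1.0000 Bond=130.8431
(3,3): Delta=-0.2012 Bond=34.1845
V0=52.9229

Since d<R<u, set p* = (R−d)/(u−d) = 0.3611; price each node as the discounted p*-expectation of its children.
At expiry t=4: V(4,0)=88.9130, V(4,1)=70.8940, V(4,2)=45.5864, V(4,3)=10.0420, V(4,4)=0.0000
  t=3,j=0: stock 50.0528 → up 62.5660 (V=70.8940), down 44.5470 (V=88.9130). Price 80.7903; hedge Δ=-1.0000, bond B=130.8431.
  t=3,j=1: stock 70.2989 → up 87.8736 (V=45.5864), down 62.5660 (V=70.8940). Price 60.5443; hedge Δ=-1.0000, bond B=130.8431.
  t=3,j=2: stock 98.7344 → up 123.4180 (V=10.0420), down 87.8736 (V=45.5864). Price 32.1088; hedge Δ=-1.0000, bond B=130.8431.
  t=3,j=3: stock 138.6719 → up 173.3398 (V=0.0000), down 123.4180 (V=10.0420). Price 6.2899; hedge Δ=-0.2012, bond B=34.1845.
  t=2,j=0: stock 56.2391 → up 70.2989 (V=60.5443), down 50.0528 (V=80.7903). Price 72.0385; hedge Δ=-1.0000, bond B=128.2776.
  t=2,j=1: stock 78.9875 → up 98.7344 (V=32.1088), down 70.2989 (V=60.5443). Price 49.2901; hedge Δ=-1.0000, bond B=128.2776.
  t=2,j=2: stock 110.9375 → up 138.6719 (V=6.2899), down 98.7344 (V=32.1088). Price 22.3385; hedge Δ=-0.6465, bond B=94.0575.
  t=1,j=0: stock 63.1900 → up 78.9875 (V=49.2901), down 56.2391 (V=72.0385). Price 62.5723; hedge Δ=-1.0000, bond B=125.7623.
  t=1,j=1: stock 88.7500 → up 110.9375 (V=22.3385), down 78.9875 (V=49.2901). Price 38.7819; hedge Δ=-0.8436, bond B=113.6474.
  t=0,j=0: stock 71.0000 → up 88.7500 (V=38.7819), down 63.1900 (V=62.5723). Price 52.9229; hedge Δ=-0.9308, bond B=119.0073.
Self-financing check: at every node Δ·S+B equals the discounted successor values.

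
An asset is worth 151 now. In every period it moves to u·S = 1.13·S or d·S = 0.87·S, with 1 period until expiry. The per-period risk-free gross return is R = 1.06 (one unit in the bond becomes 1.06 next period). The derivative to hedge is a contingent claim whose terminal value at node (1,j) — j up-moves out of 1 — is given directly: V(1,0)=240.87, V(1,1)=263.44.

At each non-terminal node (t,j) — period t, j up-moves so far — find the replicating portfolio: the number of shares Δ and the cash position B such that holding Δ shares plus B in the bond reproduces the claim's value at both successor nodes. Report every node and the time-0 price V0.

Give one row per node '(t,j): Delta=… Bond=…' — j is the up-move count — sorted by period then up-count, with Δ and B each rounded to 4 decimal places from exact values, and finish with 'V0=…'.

Under the risk-neutral measure, an up-move has probability p* = (R−d)/(u−d) = 0.7308 and values discount at R = 1.06.
Terminal values V(1,·): V(1,0)=240.8700, V(1,1)=263.4400
(0,0): S=151.0000. Δ = (V_up−V_dn)/(S_up−S_dn) = (263.4400−240.8700)/(170.6300−131.3700) = 0.5749. V = [p*·263.4400 + (1−p*)·240.8700]/1.06 = 242.7957. B = V − Δ·S = 155.9880.
Root portfolio cost Δ·151+B reproduces V0=242.7957.

(0,0): Delta=0.5749 Bond=155.9880
V0=242.7957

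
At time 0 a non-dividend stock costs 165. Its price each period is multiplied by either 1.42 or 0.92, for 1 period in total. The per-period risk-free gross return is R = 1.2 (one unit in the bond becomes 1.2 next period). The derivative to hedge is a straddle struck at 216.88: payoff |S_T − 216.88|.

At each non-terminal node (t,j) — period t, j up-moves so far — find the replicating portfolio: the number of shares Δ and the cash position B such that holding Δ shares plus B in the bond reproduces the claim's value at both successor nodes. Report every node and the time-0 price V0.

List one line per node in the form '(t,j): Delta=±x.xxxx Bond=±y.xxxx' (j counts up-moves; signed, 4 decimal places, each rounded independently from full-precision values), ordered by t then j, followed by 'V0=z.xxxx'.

(0,0): Delta=-0.5777 Bond=127.3120
V0=31.9920

No-arbitrage ⇒ martingale measure with p* = (R−d)/(u−d) = 0.5600.
Terminal values V(1,·): V(1,0)=65.0800, V(1,1)=17.4200
Node (0,0) S=165.0000: V=(p*·17.4200+(1−p*)·65.0800)/1.2=31.9920; Δ=(17.4200−65.0800)/(234.3000−151.8000)=-0.5777; B=V−Δ·S=127.3120
Check: Δ(0,0)·S0 + B(0,0) = 31.9920 = V0.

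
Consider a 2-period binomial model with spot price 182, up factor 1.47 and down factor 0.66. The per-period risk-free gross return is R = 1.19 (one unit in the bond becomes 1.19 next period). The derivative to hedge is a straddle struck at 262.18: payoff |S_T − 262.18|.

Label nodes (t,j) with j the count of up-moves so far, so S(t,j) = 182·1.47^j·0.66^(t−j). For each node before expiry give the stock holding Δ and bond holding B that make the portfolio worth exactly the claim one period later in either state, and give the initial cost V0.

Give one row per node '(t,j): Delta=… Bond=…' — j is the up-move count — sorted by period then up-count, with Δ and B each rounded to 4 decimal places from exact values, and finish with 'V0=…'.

(0,0): Delta=-0.0220 Bond=86.4232
(1,0): Delta=-1.0000 Bond=220.3193
(1,1): Delta=0.2100 Bond=40.7810
V0=82.4167

The replicating-portfolio and risk-neutral prices coincide; use p* = (1.19−0.66)/(1.47−0.66) = 0.6543 for the latter.
Terminal values V(2,·): V(2,0)=182.9008, V(2,1)=85.6036, V(2,2)=131.1038
(1,0): S=120.1200. Δ = (V_up−V_dn)/(S_up−S_dn) = (85.6036−182.9008)/(176.5764−79.2792) = -1.0000. V = [p*·85.6036 + (1−p*)·182.9008]/1.19 = 100.1993. B = V − Δ·S = 220.3193.
(1,1): S=267.5400. Δ = (V_up−V_dn)/(S_up−S_dn) = (131.1038−85.6036)/(393.2838−176.5764) = 0.2100. V = [p*·131.1038 + (1−p*)·85.6036]/1.19 = 96.9541. B = V − Δ·S = 40.7810.
(0,0): S=182.0000. Δ = (V_up−V_dn)/(S_up−S_dn) = (96.9541−100.1993)/(267.5400−120.1200) = -0.0220. V = [p*·96.9541 + (1−p*)·100.1993]/1.19 = 82.4167. B = V − Δ·S = 86.4232.
Root portfolio cost Δ·182+B reproduces V0=82.4167.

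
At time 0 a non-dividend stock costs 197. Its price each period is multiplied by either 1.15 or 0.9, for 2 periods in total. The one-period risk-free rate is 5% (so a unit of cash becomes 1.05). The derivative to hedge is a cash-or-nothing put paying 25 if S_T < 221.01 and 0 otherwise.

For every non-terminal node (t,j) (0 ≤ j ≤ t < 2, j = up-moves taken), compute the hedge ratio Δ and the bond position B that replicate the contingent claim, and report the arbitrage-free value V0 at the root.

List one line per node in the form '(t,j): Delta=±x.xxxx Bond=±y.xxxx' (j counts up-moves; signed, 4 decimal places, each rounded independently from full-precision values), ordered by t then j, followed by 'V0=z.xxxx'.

(0,0): Delta=-0.2901 Bond=71.6553
(1,0): Delta=0.0000 Bond=23.8095
(1,1): Delta=-0.4414 Bond=109.5238
V0=14.5125

Under the risk-neutral measure, an up-move has probability p* = (R−d)/(u−d) = 0.6000 and values discount at R = 1.05.
At expiry t=2: V(2,0)=25.0000, V(2,1)=25.0000, V(2,2)=0.0000
(1,0): S=177.3000. Δ = (V_up−V_dn)/(S_up−S_dn) = (25.0000−25.0000)/(203.8950−159.5700) = 0.0000. V = [p*·25.0000 + (1−p*)·25.0000]/1.05 = 23.8095. B = V − Δ·S = 23.8095.
(1,1): S=226.5500. Δ = (V_up−V_dn)/(S_up−S_dn) = (0.0000−25.0000)/(260.5325−203.8950) = -0.4414. V = [p*·0.0000 + (1−p*)·25.0000]/1.05 = 9.5238. B = V − Δ·S = 109.5238.
(0,0): S=197.0000. Δ = (V_up−V_dn)/(S_up−S_dn) = (9.5238−23.8095)/(226.5500−177.3000) = -0.2901. V = [p*·9.5238 + (1−p*)·23.8095]/1.05 = 14.5125. B = V − Δ·S = 71.6553.
Root portfolio cost Δ·197+B reproduces V0=14.5125.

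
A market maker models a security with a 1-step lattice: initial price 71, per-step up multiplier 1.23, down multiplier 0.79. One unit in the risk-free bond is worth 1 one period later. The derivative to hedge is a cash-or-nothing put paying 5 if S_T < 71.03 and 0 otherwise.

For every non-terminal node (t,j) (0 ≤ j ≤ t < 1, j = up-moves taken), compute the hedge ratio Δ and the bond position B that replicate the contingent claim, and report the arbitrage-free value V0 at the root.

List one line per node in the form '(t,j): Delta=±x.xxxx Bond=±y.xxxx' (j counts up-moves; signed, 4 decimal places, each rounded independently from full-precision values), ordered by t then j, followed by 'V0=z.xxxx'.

The replicating-portfolio and risk-neutral prices coincide; use p* = (1−0.79)/(1.23−0.79) = 0.4773 for the latter.
Payoff layer (t=1): V(1,0)=5.0000, V(1,1)=0.0000
Node (0,0) S=71.0000: V=(p*·0.0000+(1−p*)·5.0000)/1=2.6136; Δ=(0.0000−5.0000)/(87.3300−56.0900)=-0.1601; B=V−Δ·S=13.9773
Self-financing check: at every node Δ·S+B equals the discounted successor values.

(0,0): Delta=-0.1601 Bond=13.9773
V0=2.6136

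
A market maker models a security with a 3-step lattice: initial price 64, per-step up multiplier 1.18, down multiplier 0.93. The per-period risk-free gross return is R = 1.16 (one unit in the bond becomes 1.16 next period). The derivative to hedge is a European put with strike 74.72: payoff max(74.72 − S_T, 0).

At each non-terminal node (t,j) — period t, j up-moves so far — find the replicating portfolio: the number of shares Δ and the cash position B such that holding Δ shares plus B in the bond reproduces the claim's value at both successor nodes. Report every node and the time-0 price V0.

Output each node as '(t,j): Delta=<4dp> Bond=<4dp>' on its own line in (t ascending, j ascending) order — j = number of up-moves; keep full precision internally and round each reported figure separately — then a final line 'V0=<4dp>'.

Risk-neutral probability p* = (R−d)/(u−d) = (1.16−0.93)/(1.18−0.93) = 0.9200.
Terminal payoffs: V(3,0)=23.2412, V(3,1)=9.4028, V(3,2)=0.0000, V(3,3)=0.0000
(2,0): S=55.3536. Δ = (V_up−V_dn)/(S_up−S_dn) = (9.4028−23.2412)/(65.3172−51.4788) = -1.0000. V = [p*·9.4028 + (1−p*)·23.2412]/1.16 = 9.0602. B = V − Δ·S = 64.4138.
(2,1): S=70.2336. Δ = (V_up−V_dn)/(S_up−S_dn) = (0.0000−9.4028)/(82.8756−65.3172) = -0.5355. V = [p*·0.0000 + (1−p*)·9.4028]/1.16 = 0.6485. B = V − Δ·S = 38.2595.
(2,2): S=89.1136. Δ = (V_up−V_dn)/(S_up−S_dn) = (0.0000−0.0000)/(105.1540−82.8756) = 0.0000. V = [p*·0.0000 + (1−p*)·0.0000]/1.16 = 0.0000. B = V − Δ·S = 0.0000.
(1,0): S=59.5200. Δ = (V_up−V_dn)/(S_up−S_dn) = (0.6485−9.0602)/(70.2336−55.3536) = -0.5653. V = [p*·0.6485 + (1−p*)·9.0602]/1.16 = 1.1391. B = V − Δ·S = 34.7861.
(1,1): S=75.5200. Δ = (V_up−V_dn)/(S_up−S_dn) = (0.0000−0.6485)/(89.1136−70.2336) = -0.0343. V = [p*·0.0000 + (1−p*)·0.6485]/1.16 = 0.0447. B = V − Δ·S = 2.6386.
(0,0): S=64.0000. Δ = (V_up−V_dn)/(S_up−S_dn) = (0.0447−1.1391)/(75.5200−59.5200) = -0.0684. V = [p*·0.0447 + (1−p*)·1.1391]/1.16 = 0.1140. B = V − Δ·S = 4.4917.
The time-0 hedge costs 0.1140, which is the no-arbitrage price.

(0,0): Delta=-0.0684 Bond=4.4917
(1,0): Delta=-0.5653 Bond=34.7861
(1,1): Delta=-0.0343 Bond=2.6386
(2,0): Delta=-1.0000 Bond=64.4138
(2,1): Delta=-0.5355 Bond=38.2595
(2,2): Delta=0.0000 Bond=0.0000
V0=0.1140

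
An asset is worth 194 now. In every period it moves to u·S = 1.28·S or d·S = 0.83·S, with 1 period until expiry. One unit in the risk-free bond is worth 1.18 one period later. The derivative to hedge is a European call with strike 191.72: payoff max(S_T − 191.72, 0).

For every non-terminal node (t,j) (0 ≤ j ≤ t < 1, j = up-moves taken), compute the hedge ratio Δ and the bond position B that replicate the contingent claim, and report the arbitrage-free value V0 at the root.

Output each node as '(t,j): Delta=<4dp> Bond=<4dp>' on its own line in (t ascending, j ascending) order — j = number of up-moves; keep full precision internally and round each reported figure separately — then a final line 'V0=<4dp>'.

Under the risk-neutral measure, an up-move has probability p* = (R−d)/(u−d) = 0.7778 and values discount at R = 1.18.
At expiry t=1: V(1,0)=0.0000, V(1,1)=56.6000
(0,0): S=194.0000. Δ = (V_up−V_dn)/(S_up−S_dn) = (56.6000−0.0000)/(248.3200−161.0200) = 0.6483. V = [p*·56.6000 + (1−p*)·0.0000]/1.18 = 37.3070. B = V − Δ·S = -88.4708.
The time-0 hedge costs 37.3070, which is the no-arbitrage price.

(0,0): Delta=0.6483 Bond=-88.4708
V0=37.3070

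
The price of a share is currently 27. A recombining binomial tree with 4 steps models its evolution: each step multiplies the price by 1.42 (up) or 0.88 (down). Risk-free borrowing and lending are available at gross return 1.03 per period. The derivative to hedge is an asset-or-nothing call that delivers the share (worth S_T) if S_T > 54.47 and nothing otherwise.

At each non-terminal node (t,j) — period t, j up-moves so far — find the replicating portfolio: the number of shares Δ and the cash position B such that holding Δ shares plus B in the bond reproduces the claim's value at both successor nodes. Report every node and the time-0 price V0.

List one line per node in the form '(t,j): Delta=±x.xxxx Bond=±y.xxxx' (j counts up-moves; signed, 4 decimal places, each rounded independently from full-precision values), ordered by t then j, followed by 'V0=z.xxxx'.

(0,0): Delta=0.7700 Bond=-16.4679
(1,0): Delta=0.3856 Bond=-7.8286
(1,1): Delta=1.3894 Bond=-40.7087
(2,0): Delta=0.0000 Bond=0.0000
(2,1): Delta=1.0070 Bond=-29.0284
(2,2): Delta=2.0056 Bond=-75.4739
(3,0): Delta=0.0000 Bond=0.0000
(3,1): Delta=0.0000 Bond=0.0000
(3,2): Delta=2.6296 Bond=-107.6374
(3,3): Delta=1.0000 Bond=0.0000
V0=4.3234

No-arbitrage ⇒ martingale measure with p* = (R−d)/(u−d) = 0.2778.
At expiry t=4: V(4,0)=0.0000, V(4,1)=0.0000, V(4,2)=0.0000, V(4,3)=68.0317, V(4,4)=109.7785
Node (3,0) S=18.3997: V=(p*·0.0000+(1−p*)·0.0000)/1.03=0.0000; Δ=(0.0000−0.0000)/(26.1276−16.1918)=0.0000; B=V−Δ·S=0.0000
Node (3,1) S=29.6905: V=(p*·0.0000+(1−p*)·0.0000)/1.03=0.0000; Δ=(0.0000−0.0000)/(42.1605−26.1276)=0.0000; B=V−Δ·S=0.0000
Node (3,2) S=47.9097: V=(p*·68.0317+(1−p*)·0.0000)/1.03=18.3473; Δ=(68.0317−0.0000)/(68.0317−42.1605)=2.6296; B=V−Δ·S=-107.6374
Node (3,3) S=77.3088: V=(p*·109.7785+(1−p*)·68.0317)/1.03=77.3088; Δ=(109.7785−68.0317)/(109.7785−68.0317)=1.0000; B=V−Δ·S=0.0000
Node (2,0) S=20.9088: V=(p*·0.0000+(1−p*)·0.0000)/1.03=0.0000; Δ=(0.0000−0.0000)/(29.6905−18.3997)=0.0000; B=V−Δ·S=0.0000
Node (2,1) S=33.7392: V=(p*·18.3473+(1−p*)·0.0000)/1.03=4.9480; Δ=(18.3473−0.0000)/(47.9097−29.6905)=1.0070; B=V−Δ·S=-29.0284
Node (2,2) S=54.4428: V=(p*·77.3088+(1−p*)·18.3473)/1.03=33.7141; Δ=(77.3088−18.3473)/(77.3088−47.9097)=2.0056; B=V−Δ·S=-75.4739
Node (1,0) S=23.7600: V=(p*·4.9480+(1−p*)·0.0000)/1.03=1.3344; Δ=(4.9480−0.0000)/(33.7392−20.9088)=0.3856; B=V−Δ·S=-7.8286
Node (1,1) S=38.3400: V=(p*·33.7141+(1−p*)·4.9480)/1.03=12.5617; Δ=(33.7141−4.9480)/(54.4428−33.7392)=1.3894; B=V−Δ·S=-40.7087
Node (0,0) S=27.0000: V=(p*·12.5617+(1−p*)·1.3344)/1.03=4.3234; Δ=(12.5617−1.3344)/(38.3400−23.7600)=0.7700; B=V−Δ·S=-16.4679
Self-financing check: at every node Δ·S+B equals the discounted successor values.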